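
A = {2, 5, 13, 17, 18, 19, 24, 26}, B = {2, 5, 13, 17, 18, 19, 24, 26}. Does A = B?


Two sets are equal iff they have exactly the same elements.
A = {2, 5, 13, 17, 18, 19, 24, 26}
B = {2, 5, 13, 17, 18, 19, 24, 26}
Same elements → A = B

Yes, A = B


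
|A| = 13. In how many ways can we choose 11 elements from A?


C(n,k) = n! / (k!(n-k)!)
C(13,11) = 13! / (11!2!)
= 78

C(13,11) = 78


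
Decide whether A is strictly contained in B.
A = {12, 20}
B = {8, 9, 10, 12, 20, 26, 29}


A ⊂ B requires: A ⊆ B AND A ≠ B.
A ⊆ B? Yes
A = B? No
A ⊂ B: Yes (A is a proper subset of B)

Yes, A ⊂ B


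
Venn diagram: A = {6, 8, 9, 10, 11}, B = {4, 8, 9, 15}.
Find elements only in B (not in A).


A = {6, 8, 9, 10, 11}
B = {4, 8, 9, 15}
Region: only in B (not in A)
Elements: {4, 15}

Elements only in B (not in A): {4, 15}


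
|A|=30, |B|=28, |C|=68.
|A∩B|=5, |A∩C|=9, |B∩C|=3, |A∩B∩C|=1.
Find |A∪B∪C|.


|A∪B∪C| = |A|+|B|+|C| - |A∩B|-|A∩C|-|B∩C| + |A∩B∩C|
= 30+28+68 - 5-9-3 + 1
= 126 - 17 + 1
= 110

|A ∪ B ∪ C| = 110


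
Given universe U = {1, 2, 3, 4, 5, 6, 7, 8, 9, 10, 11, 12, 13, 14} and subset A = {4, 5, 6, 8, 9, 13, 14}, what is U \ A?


Aᶜ = U \ A = elements in U but not in A
U = {1, 2, 3, 4, 5, 6, 7, 8, 9, 10, 11, 12, 13, 14}
A = {4, 5, 6, 8, 9, 13, 14}
Aᶜ = {1, 2, 3, 7, 10, 11, 12}

Aᶜ = {1, 2, 3, 7, 10, 11, 12}


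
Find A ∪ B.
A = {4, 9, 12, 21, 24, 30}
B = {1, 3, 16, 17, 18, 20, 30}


A ∪ B = all elements in A or B (or both)
A = {4, 9, 12, 21, 24, 30}
B = {1, 3, 16, 17, 18, 20, 30}
A ∪ B = {1, 3, 4, 9, 12, 16, 17, 18, 20, 21, 24, 30}

A ∪ B = {1, 3, 4, 9, 12, 16, 17, 18, 20, 21, 24, 30}


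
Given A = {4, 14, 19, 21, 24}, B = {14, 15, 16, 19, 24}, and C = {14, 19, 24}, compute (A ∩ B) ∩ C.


A ∩ B = {14, 19, 24}
(A ∩ B) ∩ C = {14, 19, 24}

A ∩ B ∩ C = {14, 19, 24}


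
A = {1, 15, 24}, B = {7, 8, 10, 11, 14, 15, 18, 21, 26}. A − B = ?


A \ B = elements in A but not in B
A = {1, 15, 24}
B = {7, 8, 10, 11, 14, 15, 18, 21, 26}
Remove from A any elements in B
A \ B = {1, 24}

A \ B = {1, 24}


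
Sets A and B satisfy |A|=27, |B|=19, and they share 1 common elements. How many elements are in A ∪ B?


|A ∪ B| = |A| + |B| - |A ∩ B|
= 27 + 19 - 1
= 45

|A ∪ B| = 45


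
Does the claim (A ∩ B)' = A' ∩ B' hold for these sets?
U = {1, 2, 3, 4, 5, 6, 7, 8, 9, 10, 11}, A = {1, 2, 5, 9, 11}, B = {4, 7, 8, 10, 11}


LHS: A ∩ B = {11}
(A ∩ B)' = U \ (A ∩ B) = {1, 2, 3, 4, 5, 6, 7, 8, 9, 10}
A' = {3, 4, 6, 7, 8, 10}, B' = {1, 2, 3, 5, 6, 9}
Claimed RHS: A' ∩ B' = {3, 6}
Identity is INVALID: LHS = {1, 2, 3, 4, 5, 6, 7, 8, 9, 10} but the RHS claimed here equals {3, 6}. The correct form is (A ∩ B)' = A' ∪ B'.

Identity is invalid: (A ∩ B)' = {1, 2, 3, 4, 5, 6, 7, 8, 9, 10} but A' ∩ B' = {3, 6}. The correct De Morgan law is (A ∩ B)' = A' ∪ B'.


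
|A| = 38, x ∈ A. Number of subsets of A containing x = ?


Subsets of A containing x correspond to subsets of A \ {x}, which has 37 elements.
Count = 2^(n-1) = 2^37
= 137438953472

Number of subsets containing x = 137438953472


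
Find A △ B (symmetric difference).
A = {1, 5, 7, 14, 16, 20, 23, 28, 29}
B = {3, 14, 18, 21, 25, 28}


A △ B = (A \ B) ∪ (B \ A) = elements in exactly one of A or B
A \ B = {1, 5, 7, 16, 20, 23, 29}
B \ A = {3, 18, 21, 25}
A △ B = {1, 3, 5, 7, 16, 18, 20, 21, 23, 25, 29}

A △ B = {1, 3, 5, 7, 16, 18, 20, 21, 23, 25, 29}


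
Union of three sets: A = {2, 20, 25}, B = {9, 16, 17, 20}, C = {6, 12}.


A ∪ B = {2, 9, 16, 17, 20, 25}
(A ∪ B) ∪ C = {2, 6, 9, 12, 16, 17, 20, 25}

A ∪ B ∪ C = {2, 6, 9, 12, 16, 17, 20, 25}


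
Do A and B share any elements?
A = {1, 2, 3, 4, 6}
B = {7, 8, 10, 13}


Disjoint means A ∩ B = ∅.
A ∩ B = ∅
A ∩ B = ∅, so A and B are disjoint.

No — A and B share no elements (A ∩ B = ∅), so they are disjoint


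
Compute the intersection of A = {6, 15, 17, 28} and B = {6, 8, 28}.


A ∩ B = elements in both A and B
A = {6, 15, 17, 28}
B = {6, 8, 28}
A ∩ B = {6, 28}

A ∩ B = {6, 28}


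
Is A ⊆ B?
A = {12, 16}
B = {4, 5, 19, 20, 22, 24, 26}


A ⊆ B means every element of A is in B.
Elements in A not in B: {12, 16}
So A ⊄ B.

No, A ⊄ B


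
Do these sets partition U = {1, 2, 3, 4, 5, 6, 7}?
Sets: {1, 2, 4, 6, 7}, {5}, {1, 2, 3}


A partition requires: (1) non-empty parts, (2) pairwise disjoint, (3) union = U
Parts: {1, 2, 4, 6, 7}, {5}, {1, 2, 3}
Union of parts: {1, 2, 3, 4, 5, 6, 7}
U = {1, 2, 3, 4, 5, 6, 7}
All non-empty? True
Pairwise disjoint? False
Covers U? True

No, not a valid partition


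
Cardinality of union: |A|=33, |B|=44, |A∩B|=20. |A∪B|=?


|A ∪ B| = |A| + |B| - |A ∩ B|
= 33 + 44 - 20
= 57

|A ∪ B| = 57


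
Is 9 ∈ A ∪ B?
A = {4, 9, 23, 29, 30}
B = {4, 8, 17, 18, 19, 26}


A = {4, 9, 23, 29, 30}, B = {4, 8, 17, 18, 19, 26}
A ∪ B = all elements in A or B
A ∪ B = {4, 8, 9, 17, 18, 19, 23, 26, 29, 30}
Checking if 9 ∈ A ∪ B
9 is in A ∪ B → True

9 ∈ A ∪ B


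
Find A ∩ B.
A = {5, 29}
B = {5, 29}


A ∩ B = elements in both A and B
A = {5, 29}
B = {5, 29}
A ∩ B = {5, 29}

A ∩ B = {5, 29}


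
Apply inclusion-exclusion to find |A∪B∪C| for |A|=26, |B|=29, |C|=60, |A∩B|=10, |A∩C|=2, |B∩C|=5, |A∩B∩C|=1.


|A∪B∪C| = |A|+|B|+|C| - |A∩B|-|A∩C|-|B∩C| + |A∩B∩C|
= 26+29+60 - 10-2-5 + 1
= 115 - 17 + 1
= 99

|A ∪ B ∪ C| = 99


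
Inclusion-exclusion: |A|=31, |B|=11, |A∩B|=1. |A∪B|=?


|A ∪ B| = |A| + |B| - |A ∩ B|
= 31 + 11 - 1
= 41

|A ∪ B| = 41


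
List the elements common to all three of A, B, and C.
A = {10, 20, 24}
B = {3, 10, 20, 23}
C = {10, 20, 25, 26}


A ∩ B = {10, 20}
(A ∩ B) ∩ C = {10, 20}

A ∩ B ∩ C = {10, 20}


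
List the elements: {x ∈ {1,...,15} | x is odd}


Checking each candidate:
Condition: odd numbers in {1,...,15}
Result = {1, 3, 5, 7, 9, 11, 13, 15}

{1, 3, 5, 7, 9, 11, 13, 15}


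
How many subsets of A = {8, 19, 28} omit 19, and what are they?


A subset of A that omits 19 is a subset of A \ {19}, so there are 2^(n-1) = 2^2 = 4 of them.
Subsets excluding 19: ∅, {8}, {28}, {8, 28}

Subsets excluding 19 (4 total): ∅, {8}, {28}, {8, 28}


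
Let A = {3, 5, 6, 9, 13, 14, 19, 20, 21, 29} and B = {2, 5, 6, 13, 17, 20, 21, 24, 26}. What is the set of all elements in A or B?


A ∪ B = all elements in A or B (or both)
A = {3, 5, 6, 9, 13, 14, 19, 20, 21, 29}
B = {2, 5, 6, 13, 17, 20, 21, 24, 26}
A ∪ B = {2, 3, 5, 6, 9, 13, 14, 17, 19, 20, 21, 24, 26, 29}

A ∪ B = {2, 3, 5, 6, 9, 13, 14, 17, 19, 20, 21, 24, 26, 29}


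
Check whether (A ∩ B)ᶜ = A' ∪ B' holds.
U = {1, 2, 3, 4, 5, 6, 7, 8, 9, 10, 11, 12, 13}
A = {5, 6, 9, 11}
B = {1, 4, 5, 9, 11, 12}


LHS: A ∩ B = {5, 9, 11}
(A ∩ B)' = U \ (A ∩ B) = {1, 2, 3, 4, 6, 7, 8, 10, 12, 13}
A' = {1, 2, 3, 4, 7, 8, 10, 12, 13}, B' = {2, 3, 6, 7, 8, 10, 13}
Claimed RHS: A' ∪ B' = {1, 2, 3, 4, 6, 7, 8, 10, 12, 13}
Identity is VALID: LHS = RHS = {1, 2, 3, 4, 6, 7, 8, 10, 12, 13} ✓

Identity is valid. (A ∩ B)' = A' ∪ B' = {1, 2, 3, 4, 6, 7, 8, 10, 12, 13}


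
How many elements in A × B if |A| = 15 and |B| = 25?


|A × B| = |A| × |B|
= 15 × 25
= 375

|A × B| = 375


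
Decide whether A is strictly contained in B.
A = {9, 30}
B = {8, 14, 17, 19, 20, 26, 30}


A ⊂ B requires: A ⊆ B AND A ≠ B.
A ⊆ B? No
A ⊄ B, so A is not a proper subset.

No, A is not a proper subset of B


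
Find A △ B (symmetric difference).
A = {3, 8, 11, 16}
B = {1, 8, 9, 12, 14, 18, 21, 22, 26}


A △ B = (A \ B) ∪ (B \ A) = elements in exactly one of A or B
A \ B = {3, 11, 16}
B \ A = {1, 9, 12, 14, 18, 21, 22, 26}
A △ B = {1, 3, 9, 11, 12, 14, 16, 18, 21, 22, 26}

A △ B = {1, 3, 9, 11, 12, 14, 16, 18, 21, 22, 26}


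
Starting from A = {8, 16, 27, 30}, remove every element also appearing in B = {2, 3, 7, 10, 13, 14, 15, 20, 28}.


A \ B = elements in A but not in B
A = {8, 16, 27, 30}
B = {2, 3, 7, 10, 13, 14, 15, 20, 28}
Remove from A any elements in B
A \ B = {8, 16, 27, 30}

A \ B = {8, 16, 27, 30}


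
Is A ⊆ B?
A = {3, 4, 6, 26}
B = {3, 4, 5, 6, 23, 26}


A ⊆ B means every element of A is in B.
All elements of A are in B.
So A ⊆ B.

Yes, A ⊆ B


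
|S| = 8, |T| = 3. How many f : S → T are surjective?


n = |S| = 8, k = |T| = 3. Surjections via inclusion-exclusion:
S(n,k) = Σ(-1)^i × C(k,i) × (k-i)^n, i=0 to k
i=0: (-1)^0×C(3,0)×3^8 = 6561
i=1: (-1)^1×C(3,1)×2^8 = -768
i=2: (-1)^2×C(3,2)×1^8 = 3
i=3: (-1)^3×C(3,3)×0^8 = 0
Total = 5796

Number of surjections = 5796


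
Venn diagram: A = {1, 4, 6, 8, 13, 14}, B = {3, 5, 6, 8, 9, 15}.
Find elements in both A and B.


A = {1, 4, 6, 8, 13, 14}
B = {3, 5, 6, 8, 9, 15}
Region: in both A and B
Elements: {6, 8}

Elements in both A and B: {6, 8}


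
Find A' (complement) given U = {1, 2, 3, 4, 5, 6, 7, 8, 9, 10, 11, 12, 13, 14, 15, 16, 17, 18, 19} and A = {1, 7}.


Aᶜ = U \ A = elements in U but not in A
U = {1, 2, 3, 4, 5, 6, 7, 8, 9, 10, 11, 12, 13, 14, 15, 16, 17, 18, 19}
A = {1, 7}
Aᶜ = {2, 3, 4, 5, 6, 8, 9, 10, 11, 12, 13, 14, 15, 16, 17, 18, 19}

Aᶜ = {2, 3, 4, 5, 6, 8, 9, 10, 11, 12, 13, 14, 15, 16, 17, 18, 19}


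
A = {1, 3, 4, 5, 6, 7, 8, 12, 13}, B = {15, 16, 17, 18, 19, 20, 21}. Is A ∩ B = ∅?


Disjoint means A ∩ B = ∅.
A ∩ B = ∅
A ∩ B = ∅, so A and B are disjoint.

Yes, A and B are disjoint


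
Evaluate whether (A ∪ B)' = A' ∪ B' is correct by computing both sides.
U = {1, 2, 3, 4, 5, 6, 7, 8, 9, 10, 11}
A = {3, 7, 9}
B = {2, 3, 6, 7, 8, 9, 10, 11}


LHS: A ∪ B = {2, 3, 6, 7, 8, 9, 10, 11}
(A ∪ B)' = U \ (A ∪ B) = {1, 4, 5}
A' = {1, 2, 4, 5, 6, 8, 10, 11}, B' = {1, 4, 5}
Claimed RHS: A' ∪ B' = {1, 2, 4, 5, 6, 8, 10, 11}
Identity is INVALID: LHS = {1, 4, 5} but the RHS claimed here equals {1, 2, 4, 5, 6, 8, 10, 11}. The correct form is (A ∪ B)' = A' ∩ B'.

Identity is invalid: (A ∪ B)' = {1, 4, 5} but A' ∪ B' = {1, 2, 4, 5, 6, 8, 10, 11}. The correct De Morgan law is (A ∪ B)' = A' ∩ B'.


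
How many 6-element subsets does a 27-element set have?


C(n,k) = n! / (k!(n-k)!)
C(27,6) = 27! / (6!21!)
= 296010

C(27,6) = 296010


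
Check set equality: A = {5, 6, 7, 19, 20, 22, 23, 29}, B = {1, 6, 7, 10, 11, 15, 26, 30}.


Two sets are equal iff they have exactly the same elements.
A = {5, 6, 7, 19, 20, 22, 23, 29}
B = {1, 6, 7, 10, 11, 15, 26, 30}
Differences: {1, 5, 10, 11, 15, 19, 20, 22, 23, 26, 29, 30}
A ≠ B

No, A ≠ B


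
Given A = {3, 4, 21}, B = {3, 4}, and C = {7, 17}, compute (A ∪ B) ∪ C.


A ∪ B = {3, 4, 21}
(A ∪ B) ∪ C = {3, 4, 7, 17, 21}

A ∪ B ∪ C = {3, 4, 7, 17, 21}


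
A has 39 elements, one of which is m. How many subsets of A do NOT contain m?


Subsets of A avoiding m are subsets of A \ {m}, which has 38 elements.
Count = 2^(n-1) = 2^38
= 274877906944

Number of subsets avoiding m = 274877906944


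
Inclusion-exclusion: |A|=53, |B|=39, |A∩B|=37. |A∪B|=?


|A ∪ B| = |A| + |B| - |A ∩ B|
= 53 + 39 - 37
= 55

|A ∪ B| = 55


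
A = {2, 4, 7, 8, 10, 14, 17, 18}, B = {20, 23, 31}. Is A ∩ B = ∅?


Disjoint means A ∩ B = ∅.
A ∩ B = ∅
A ∩ B = ∅, so A and B are disjoint.

Yes, A and B are disjoint


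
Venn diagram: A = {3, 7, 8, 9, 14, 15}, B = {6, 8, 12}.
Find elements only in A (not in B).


A = {3, 7, 8, 9, 14, 15}
B = {6, 8, 12}
Region: only in A (not in B)
Elements: {3, 7, 9, 14, 15}

Elements only in A (not in B): {3, 7, 9, 14, 15}


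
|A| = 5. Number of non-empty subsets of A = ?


Total subsets = 2^n = 2^5 = 32
Non-empty subsets exclude the empty set: 2^n - 1
= 32 - 1
= 31

Number of non-empty subsets = 31


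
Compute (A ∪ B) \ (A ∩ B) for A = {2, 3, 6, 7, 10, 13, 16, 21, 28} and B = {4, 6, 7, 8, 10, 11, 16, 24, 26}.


A △ B = (A \ B) ∪ (B \ A) = elements in exactly one of A or B
A \ B = {2, 3, 13, 21, 28}
B \ A = {4, 8, 11, 24, 26}
A △ B = {2, 3, 4, 8, 11, 13, 21, 24, 26, 28}

A △ B = {2, 3, 4, 8, 11, 13, 21, 24, 26, 28}


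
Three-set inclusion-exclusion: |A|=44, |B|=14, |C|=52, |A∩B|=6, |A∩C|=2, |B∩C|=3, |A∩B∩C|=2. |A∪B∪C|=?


|A∪B∪C| = |A|+|B|+|C| - |A∩B|-|A∩C|-|B∩C| + |A∩B∩C|
= 44+14+52 - 6-2-3 + 2
= 110 - 11 + 2
= 101

|A ∪ B ∪ C| = 101


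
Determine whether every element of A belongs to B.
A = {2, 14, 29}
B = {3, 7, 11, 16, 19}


A ⊆ B means every element of A is in B.
Elements in A not in B: {2, 14, 29}
So A ⊄ B.

No, A ⊄ B


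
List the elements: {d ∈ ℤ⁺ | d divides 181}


Checking each candidate:
Condition: positive divisors of 181
Result = {1, 181}

{1, 181}


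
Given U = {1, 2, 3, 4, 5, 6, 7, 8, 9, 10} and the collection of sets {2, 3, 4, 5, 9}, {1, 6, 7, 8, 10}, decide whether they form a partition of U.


A partition requires: (1) non-empty parts, (2) pairwise disjoint, (3) union = U
Parts: {2, 3, 4, 5, 9}, {1, 6, 7, 8, 10}
Union of parts: {1, 2, 3, 4, 5, 6, 7, 8, 9, 10}
U = {1, 2, 3, 4, 5, 6, 7, 8, 9, 10}
All non-empty? True
Pairwise disjoint? True
Covers U? True

Yes, valid partition


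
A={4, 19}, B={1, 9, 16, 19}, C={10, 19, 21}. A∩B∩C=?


A ∩ B = {19}
(A ∩ B) ∩ C = {19}

A ∩ B ∩ C = {19}


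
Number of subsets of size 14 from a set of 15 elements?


C(n,k) = n! / (k!(n-k)!)
C(15,14) = 15! / (14!1!)
= 15

C(15,14) = 15


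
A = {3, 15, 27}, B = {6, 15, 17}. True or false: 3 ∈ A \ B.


A = {3, 15, 27}, B = {6, 15, 17}
A \ B = elements in A but not in B
A \ B = {3, 27}
Checking if 3 ∈ A \ B
3 is in A \ B → True

3 ∈ A \ B


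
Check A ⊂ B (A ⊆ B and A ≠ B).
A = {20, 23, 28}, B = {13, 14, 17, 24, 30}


A ⊂ B requires: A ⊆ B AND A ≠ B.
A ⊆ B? No
A ⊄ B, so A is not a proper subset.

No, A is not a proper subset of B


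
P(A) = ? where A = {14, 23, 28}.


|A| = 3, so |P(A)| = 2^3 = 8
Enumerate subsets by cardinality (0 to 3):
∅, {14}, {23}, {28}, {14, 23}, {14, 28}, {23, 28}, {14, 23, 28}

P(A) has 8 subsets: ∅, {14}, {23}, {28}, {14, 23}, {14, 28}, {23, 28}, {14, 23, 28}


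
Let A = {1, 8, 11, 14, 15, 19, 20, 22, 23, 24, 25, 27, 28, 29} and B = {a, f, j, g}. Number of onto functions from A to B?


n = |A| = 14, k = |B| = 4. Surjections via inclusion-exclusion:
S(n,k) = Σ(-1)^i × C(k,i) × (k-i)^n, i=0 to k
i=0: (-1)^0×C(4,0)×4^14 = 268435456
i=1: (-1)^1×C(4,1)×3^14 = -19131876
i=2: (-1)^2×C(4,2)×2^14 = 98304
i=3: (-1)^3×C(4,3)×1^14 = -4
i=4: (-1)^4×C(4,4)×0^14 = 0
Total = 249401880

Number of surjections = 249401880


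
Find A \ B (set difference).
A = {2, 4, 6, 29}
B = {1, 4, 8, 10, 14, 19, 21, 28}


A \ B = elements in A but not in B
A = {2, 4, 6, 29}
B = {1, 4, 8, 10, 14, 19, 21, 28}
Remove from A any elements in B
A \ B = {2, 6, 29}

A \ B = {2, 6, 29}


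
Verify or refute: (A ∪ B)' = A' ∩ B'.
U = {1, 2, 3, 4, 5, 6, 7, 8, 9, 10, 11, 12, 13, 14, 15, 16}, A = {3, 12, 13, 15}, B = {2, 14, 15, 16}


LHS: A ∪ B = {2, 3, 12, 13, 14, 15, 16}
(A ∪ B)' = U \ (A ∪ B) = {1, 4, 5, 6, 7, 8, 9, 10, 11}
A' = {1, 2, 4, 5, 6, 7, 8, 9, 10, 11, 14, 16}, B' = {1, 3, 4, 5, 6, 7, 8, 9, 10, 11, 12, 13}
Claimed RHS: A' ∩ B' = {1, 4, 5, 6, 7, 8, 9, 10, 11}
Identity is VALID: LHS = RHS = {1, 4, 5, 6, 7, 8, 9, 10, 11} ✓

Identity is valid. (A ∪ B)' = A' ∩ B' = {1, 4, 5, 6, 7, 8, 9, 10, 11}


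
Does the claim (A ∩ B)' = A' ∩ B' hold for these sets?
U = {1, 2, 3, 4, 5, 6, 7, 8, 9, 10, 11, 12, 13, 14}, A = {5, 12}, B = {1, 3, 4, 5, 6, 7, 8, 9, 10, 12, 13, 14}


LHS: A ∩ B = {5, 12}
(A ∩ B)' = U \ (A ∩ B) = {1, 2, 3, 4, 6, 7, 8, 9, 10, 11, 13, 14}
A' = {1, 2, 3, 4, 6, 7, 8, 9, 10, 11, 13, 14}, B' = {2, 11}
Claimed RHS: A' ∩ B' = {2, 11}
Identity is INVALID: LHS = {1, 2, 3, 4, 6, 7, 8, 9, 10, 11, 13, 14} but the RHS claimed here equals {2, 11}. The correct form is (A ∩ B)' = A' ∪ B'.

Identity is invalid: (A ∩ B)' = {1, 2, 3, 4, 6, 7, 8, 9, 10, 11, 13, 14} but A' ∩ B' = {2, 11}. The correct De Morgan law is (A ∩ B)' = A' ∪ B'.


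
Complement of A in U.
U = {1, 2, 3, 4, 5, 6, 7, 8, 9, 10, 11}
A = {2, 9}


Aᶜ = U \ A = elements in U but not in A
U = {1, 2, 3, 4, 5, 6, 7, 8, 9, 10, 11}
A = {2, 9}
Aᶜ = {1, 3, 4, 5, 6, 7, 8, 10, 11}

Aᶜ = {1, 3, 4, 5, 6, 7, 8, 10, 11}


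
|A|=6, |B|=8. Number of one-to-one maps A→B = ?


An injection sends each of |A| = 6 inputs to a distinct output in B.
# injections = |B|·(|B|-1)·…·(|B|-|A|+1) = 8! / (8 - 6)!
= 8 × 7 × 6 × 5 × 4 × 3
= 20160

Number of injections = 20160


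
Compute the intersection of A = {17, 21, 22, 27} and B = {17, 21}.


A ∩ B = elements in both A and B
A = {17, 21, 22, 27}
B = {17, 21}
A ∩ B = {17, 21}

A ∩ B = {17, 21}


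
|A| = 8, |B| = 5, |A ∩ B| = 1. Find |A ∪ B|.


|A ∪ B| = |A| + |B| - |A ∩ B|
= 8 + 5 - 1
= 12

|A ∪ B| = 12


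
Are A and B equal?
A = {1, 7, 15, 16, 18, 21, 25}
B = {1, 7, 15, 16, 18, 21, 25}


Two sets are equal iff they have exactly the same elements.
A = {1, 7, 15, 16, 18, 21, 25}
B = {1, 7, 15, 16, 18, 21, 25}
Same elements → A = B

Yes, A = B


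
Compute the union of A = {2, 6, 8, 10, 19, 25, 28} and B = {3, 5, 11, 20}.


A ∪ B = all elements in A or B (or both)
A = {2, 6, 8, 10, 19, 25, 28}
B = {3, 5, 11, 20}
A ∪ B = {2, 3, 5, 6, 8, 10, 11, 19, 20, 25, 28}

A ∪ B = {2, 3, 5, 6, 8, 10, 11, 19, 20, 25, 28}


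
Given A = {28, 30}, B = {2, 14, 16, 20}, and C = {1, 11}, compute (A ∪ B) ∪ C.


A ∪ B = {2, 14, 16, 20, 28, 30}
(A ∪ B) ∪ C = {1, 2, 11, 14, 16, 20, 28, 30}

A ∪ B ∪ C = {1, 2, 11, 14, 16, 20, 28, 30}


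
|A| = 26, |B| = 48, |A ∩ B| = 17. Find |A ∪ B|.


|A ∪ B| = |A| + |B| - |A ∩ B|
= 26 + 48 - 17
= 57

|A ∪ B| = 57


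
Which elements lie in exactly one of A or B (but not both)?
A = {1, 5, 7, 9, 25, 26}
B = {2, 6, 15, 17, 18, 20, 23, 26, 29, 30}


A △ B = (A \ B) ∪ (B \ A) = elements in exactly one of A or B
A \ B = {1, 5, 7, 9, 25}
B \ A = {2, 6, 15, 17, 18, 20, 23, 29, 30}
A △ B = {1, 2, 5, 6, 7, 9, 15, 17, 18, 20, 23, 25, 29, 30}

A △ B = {1, 2, 5, 6, 7, 9, 15, 17, 18, 20, 23, 25, 29, 30}


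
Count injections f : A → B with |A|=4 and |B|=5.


An injection sends each of |A| = 4 inputs to a distinct output in B.
# injections = |B|·(|B|-1)·…·(|B|-|A|+1) = 5! / (5 - 4)!
= 5 × 4 × 3 × 2
= 120

Number of injections = 120


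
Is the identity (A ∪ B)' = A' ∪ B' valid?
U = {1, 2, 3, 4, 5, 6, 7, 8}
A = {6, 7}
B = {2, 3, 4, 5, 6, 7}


LHS: A ∪ B = {2, 3, 4, 5, 6, 7}
(A ∪ B)' = U \ (A ∪ B) = {1, 8}
A' = {1, 2, 3, 4, 5, 8}, B' = {1, 8}
Claimed RHS: A' ∪ B' = {1, 2, 3, 4, 5, 8}
Identity is INVALID: LHS = {1, 8} but the RHS claimed here equals {1, 2, 3, 4, 5, 8}. The correct form is (A ∪ B)' = A' ∩ B'.

Identity is invalid: (A ∪ B)' = {1, 8} but A' ∪ B' = {1, 2, 3, 4, 5, 8}. The correct De Morgan law is (A ∪ B)' = A' ∩ B'.


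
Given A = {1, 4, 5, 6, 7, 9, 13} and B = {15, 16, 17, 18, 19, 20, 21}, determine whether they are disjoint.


Disjoint means A ∩ B = ∅.
A ∩ B = ∅
A ∩ B = ∅, so A and B are disjoint.

Yes, A and B are disjoint


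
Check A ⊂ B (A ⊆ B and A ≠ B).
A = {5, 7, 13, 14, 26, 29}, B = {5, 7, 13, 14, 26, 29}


A ⊂ B requires: A ⊆ B AND A ≠ B.
A ⊆ B? Yes
A = B? Yes
A = B, so A is not a PROPER subset.

No, A is not a proper subset of B


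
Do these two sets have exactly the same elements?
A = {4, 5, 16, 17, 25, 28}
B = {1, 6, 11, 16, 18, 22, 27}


Two sets are equal iff they have exactly the same elements.
A = {4, 5, 16, 17, 25, 28}
B = {1, 6, 11, 16, 18, 22, 27}
Differences: {1, 4, 5, 6, 11, 17, 18, 22, 25, 27, 28}
A ≠ B

No, A ≠ B


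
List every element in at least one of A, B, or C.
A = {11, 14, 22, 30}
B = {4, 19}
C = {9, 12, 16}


A ∪ B = {4, 11, 14, 19, 22, 30}
(A ∪ B) ∪ C = {4, 9, 11, 12, 14, 16, 19, 22, 30}

A ∪ B ∪ C = {4, 9, 11, 12, 14, 16, 19, 22, 30}


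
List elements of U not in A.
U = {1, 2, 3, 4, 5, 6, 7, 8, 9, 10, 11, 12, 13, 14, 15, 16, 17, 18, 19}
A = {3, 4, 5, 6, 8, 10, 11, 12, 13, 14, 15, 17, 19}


Aᶜ = U \ A = elements in U but not in A
U = {1, 2, 3, 4, 5, 6, 7, 8, 9, 10, 11, 12, 13, 14, 15, 16, 17, 18, 19}
A = {3, 4, 5, 6, 8, 10, 11, 12, 13, 14, 15, 17, 19}
Aᶜ = {1, 2, 7, 9, 16, 18}

Aᶜ = {1, 2, 7, 9, 16, 18}


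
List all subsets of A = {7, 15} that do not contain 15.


A subset of A that omits 15 is a subset of A \ {15}, so there are 2^(n-1) = 2^1 = 2 of them.
Subsets excluding 15: ∅, {7}

Subsets excluding 15 (2 total): ∅, {7}


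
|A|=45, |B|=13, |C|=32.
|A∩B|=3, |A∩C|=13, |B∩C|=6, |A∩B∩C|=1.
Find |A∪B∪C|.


|A∪B∪C| = |A|+|B|+|C| - |A∩B|-|A∩C|-|B∩C| + |A∩B∩C|
= 45+13+32 - 3-13-6 + 1
= 90 - 22 + 1
= 69

|A ∪ B ∪ C| = 69


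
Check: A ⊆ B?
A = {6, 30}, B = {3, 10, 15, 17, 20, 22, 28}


A ⊆ B means every element of A is in B.
Elements in A not in B: {6, 30}
So A ⊄ B.

No, A ⊄ B


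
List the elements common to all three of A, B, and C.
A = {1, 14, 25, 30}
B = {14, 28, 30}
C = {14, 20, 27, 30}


A ∩ B = {14, 30}
(A ∩ B) ∩ C = {14, 30}

A ∩ B ∩ C = {14, 30}


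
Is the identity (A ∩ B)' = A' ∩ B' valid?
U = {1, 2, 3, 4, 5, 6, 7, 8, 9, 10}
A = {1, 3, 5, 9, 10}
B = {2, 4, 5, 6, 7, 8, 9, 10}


LHS: A ∩ B = {5, 9, 10}
(A ∩ B)' = U \ (A ∩ B) = {1, 2, 3, 4, 6, 7, 8}
A' = {2, 4, 6, 7, 8}, B' = {1, 3}
Claimed RHS: A' ∩ B' = ∅
Identity is INVALID: LHS = {1, 2, 3, 4, 6, 7, 8} but the RHS claimed here equals ∅. The correct form is (A ∩ B)' = A' ∪ B'.

Identity is invalid: (A ∩ B)' = {1, 2, 3, 4, 6, 7, 8} but A' ∩ B' = ∅. The correct De Morgan law is (A ∩ B)' = A' ∪ B'.


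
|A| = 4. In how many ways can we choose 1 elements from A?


C(n,k) = n! / (k!(n-k)!)
C(4,1) = 4! / (1!3!)
= 4

C(4,1) = 4


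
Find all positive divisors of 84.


Checking each candidate:
Condition: positive divisors of 84
Result = {1, 2, 3, 4, 6, 7, 12, 14, 21, 28, 42, 84}

{1, 2, 3, 4, 6, 7, 12, 14, 21, 28, 42, 84}


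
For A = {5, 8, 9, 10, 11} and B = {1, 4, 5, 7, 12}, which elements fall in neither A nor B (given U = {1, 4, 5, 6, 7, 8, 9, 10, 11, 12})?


A = {5, 8, 9, 10, 11}
B = {1, 4, 5, 7, 12}
Region: in neither A nor B (given U = {1, 4, 5, 6, 7, 8, 9, 10, 11, 12})
Elements: {6}

Elements in neither A nor B (given U = {1, 4, 5, 6, 7, 8, 9, 10, 11, 12}): {6}


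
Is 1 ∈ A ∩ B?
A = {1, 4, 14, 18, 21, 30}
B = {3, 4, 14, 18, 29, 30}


A = {1, 4, 14, 18, 21, 30}, B = {3, 4, 14, 18, 29, 30}
A ∩ B = elements in both A and B
A ∩ B = {4, 14, 18, 30}
Checking if 1 ∈ A ∩ B
1 is not in A ∩ B → False

1 ∉ A ∩ B


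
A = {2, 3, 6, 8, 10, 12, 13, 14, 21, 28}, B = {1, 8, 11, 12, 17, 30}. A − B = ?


A \ B = elements in A but not in B
A = {2, 3, 6, 8, 10, 12, 13, 14, 21, 28}
B = {1, 8, 11, 12, 17, 30}
Remove from A any elements in B
A \ B = {2, 3, 6, 10, 13, 14, 21, 28}

A \ B = {2, 3, 6, 10, 13, 14, 21, 28}


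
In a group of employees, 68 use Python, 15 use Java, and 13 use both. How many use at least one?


|A ∪ B| = |A| + |B| - |A ∩ B|
= 68 + 15 - 13
= 70

|A ∪ B| = 70


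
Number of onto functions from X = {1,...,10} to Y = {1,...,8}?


n = |X| = 10, k = |Y| = 8. Surjections via inclusion-exclusion:
S(n,k) = Σ(-1)^i × C(k,i) × (k-i)^n, i=0 to k
i=0: (-1)^0×C(8,0)×8^10 = 1073741824
i=1: (-1)^1×C(8,1)×7^10 = -2259801992
i=2: (-1)^2×C(8,2)×6^10 = 1693052928
i=3: (-1)^3×C(8,3)×5^10 = -546875000
i=4: (-1)^4×C(8,4)×4^10 = 73400320
i=5: (-1)^5×C(8,5)×3^10 = -3306744
i=6: (-1)^6×C(8,6)×2^10 = 28672
i=7: (-1)^7×C(8,7)×1^10 = -8
i=8: (-1)^8×C(8,8)×0^10 = 0
Total = 30240000

Number of surjections = 30240000


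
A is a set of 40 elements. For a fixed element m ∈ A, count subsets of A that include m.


Subsets of A containing m correspond to subsets of A \ {m}, which has 39 elements.
Count = 2^(n-1) = 2^39
= 549755813888

Number of subsets containing m = 549755813888


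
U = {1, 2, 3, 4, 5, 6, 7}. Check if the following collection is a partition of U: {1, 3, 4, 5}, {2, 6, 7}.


A partition requires: (1) non-empty parts, (2) pairwise disjoint, (3) union = U
Parts: {1, 3, 4, 5}, {2, 6, 7}
Union of parts: {1, 2, 3, 4, 5, 6, 7}
U = {1, 2, 3, 4, 5, 6, 7}
All non-empty? True
Pairwise disjoint? True
Covers U? True

Yes, valid partition


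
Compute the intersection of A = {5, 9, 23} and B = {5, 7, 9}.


A ∩ B = elements in both A and B
A = {5, 9, 23}
B = {5, 7, 9}
A ∩ B = {5, 9}

A ∩ B = {5, 9}


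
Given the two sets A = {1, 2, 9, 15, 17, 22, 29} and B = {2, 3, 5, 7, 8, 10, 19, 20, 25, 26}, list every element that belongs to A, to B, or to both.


A ∪ B = all elements in A or B (or both)
A = {1, 2, 9, 15, 17, 22, 29}
B = {2, 3, 5, 7, 8, 10, 19, 20, 25, 26}
A ∪ B = {1, 2, 3, 5, 7, 8, 9, 10, 15, 17, 19, 20, 22, 25, 26, 29}

A ∪ B = {1, 2, 3, 5, 7, 8, 9, 10, 15, 17, 19, 20, 22, 25, 26, 29}


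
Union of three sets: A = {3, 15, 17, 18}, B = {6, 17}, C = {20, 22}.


A ∪ B = {3, 6, 15, 17, 18}
(A ∪ B) ∪ C = {3, 6, 15, 17, 18, 20, 22}

A ∪ B ∪ C = {3, 6, 15, 17, 18, 20, 22}


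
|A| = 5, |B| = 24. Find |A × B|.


|A × B| = |A| × |B|
= 5 × 24
= 120

|A × B| = 120


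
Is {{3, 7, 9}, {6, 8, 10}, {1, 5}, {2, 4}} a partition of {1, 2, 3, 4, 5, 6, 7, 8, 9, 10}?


A partition requires: (1) non-empty parts, (2) pairwise disjoint, (3) union = U
Parts: {3, 7, 9}, {6, 8, 10}, {1, 5}, {2, 4}
Union of parts: {1, 2, 3, 4, 5, 6, 7, 8, 9, 10}
U = {1, 2, 3, 4, 5, 6, 7, 8, 9, 10}
All non-empty? True
Pairwise disjoint? True
Covers U? True

Yes, valid partition


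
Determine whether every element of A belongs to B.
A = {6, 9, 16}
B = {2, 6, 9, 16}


A ⊆ B means every element of A is in B.
All elements of A are in B.
So A ⊆ B.

Yes, A ⊆ B


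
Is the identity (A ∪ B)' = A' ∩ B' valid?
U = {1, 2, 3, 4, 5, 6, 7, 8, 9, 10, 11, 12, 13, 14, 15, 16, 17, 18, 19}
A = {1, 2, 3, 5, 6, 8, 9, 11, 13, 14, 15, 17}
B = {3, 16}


LHS: A ∪ B = {1, 2, 3, 5, 6, 8, 9, 11, 13, 14, 15, 16, 17}
(A ∪ B)' = U \ (A ∪ B) = {4, 7, 10, 12, 18, 19}
A' = {4, 7, 10, 12, 16, 18, 19}, B' = {1, 2, 4, 5, 6, 7, 8, 9, 10, 11, 12, 13, 14, 15, 17, 18, 19}
Claimed RHS: A' ∩ B' = {4, 7, 10, 12, 18, 19}
Identity is VALID: LHS = RHS = {4, 7, 10, 12, 18, 19} ✓

Identity is valid. (A ∪ B)' = A' ∩ B' = {4, 7, 10, 12, 18, 19}


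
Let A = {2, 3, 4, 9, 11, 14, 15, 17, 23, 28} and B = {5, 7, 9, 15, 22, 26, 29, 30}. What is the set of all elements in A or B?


A ∪ B = all elements in A or B (or both)
A = {2, 3, 4, 9, 11, 14, 15, 17, 23, 28}
B = {5, 7, 9, 15, 22, 26, 29, 30}
A ∪ B = {2, 3, 4, 5, 7, 9, 11, 14, 15, 17, 22, 23, 26, 28, 29, 30}

A ∪ B = {2, 3, 4, 5, 7, 9, 11, 14, 15, 17, 22, 23, 26, 28, 29, 30}


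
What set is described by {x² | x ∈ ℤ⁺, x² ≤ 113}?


Checking each candidate:
Condition: positive perfect squares ≤ 113
Result = {1, 4, 9, 16, 25, 36, 49, 64, 81, 100}

{1, 4, 9, 16, 25, 36, 49, 64, 81, 100}


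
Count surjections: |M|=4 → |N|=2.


n = |M| = 4, k = |N| = 2. Surjections via inclusion-exclusion:
S(n,k) = Σ(-1)^i × C(k,i) × (k-i)^n, i=0 to k
i=0: (-1)^0×C(2,0)×2^4 = 16
i=1: (-1)^1×C(2,1)×1^4 = -2
i=2: (-1)^2×C(2,2)×0^4 = 0
Total = 14

Number of surjections = 14


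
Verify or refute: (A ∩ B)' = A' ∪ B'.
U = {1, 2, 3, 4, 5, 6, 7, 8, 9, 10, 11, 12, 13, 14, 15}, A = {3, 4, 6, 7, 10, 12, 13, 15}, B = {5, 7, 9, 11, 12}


LHS: A ∩ B = {7, 12}
(A ∩ B)' = U \ (A ∩ B) = {1, 2, 3, 4, 5, 6, 8, 9, 10, 11, 13, 14, 15}
A' = {1, 2, 5, 8, 9, 11, 14}, B' = {1, 2, 3, 4, 6, 8, 10, 13, 14, 15}
Claimed RHS: A' ∪ B' = {1, 2, 3, 4, 5, 6, 8, 9, 10, 11, 13, 14, 15}
Identity is VALID: LHS = RHS = {1, 2, 3, 4, 5, 6, 8, 9, 10, 11, 13, 14, 15} ✓

Identity is valid. (A ∩ B)' = A' ∪ B' = {1, 2, 3, 4, 5, 6, 8, 9, 10, 11, 13, 14, 15}


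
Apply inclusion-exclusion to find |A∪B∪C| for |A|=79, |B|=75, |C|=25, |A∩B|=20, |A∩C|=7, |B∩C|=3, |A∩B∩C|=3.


|A∪B∪C| = |A|+|B|+|C| - |A∩B|-|A∩C|-|B∩C| + |A∩B∩C|
= 79+75+25 - 20-7-3 + 3
= 179 - 30 + 3
= 152

|A ∪ B ∪ C| = 152


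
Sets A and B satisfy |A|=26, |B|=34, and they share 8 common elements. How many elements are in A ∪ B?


|A ∪ B| = |A| + |B| - |A ∩ B|
= 26 + 34 - 8
= 52

|A ∪ B| = 52


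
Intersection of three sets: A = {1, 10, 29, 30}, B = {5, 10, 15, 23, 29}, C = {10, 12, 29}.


A ∩ B = {10, 29}
(A ∩ B) ∩ C = {10, 29}

A ∩ B ∩ C = {10, 29}


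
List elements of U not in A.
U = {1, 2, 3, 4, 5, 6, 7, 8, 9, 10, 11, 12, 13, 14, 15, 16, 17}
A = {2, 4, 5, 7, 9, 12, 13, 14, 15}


Aᶜ = U \ A = elements in U but not in A
U = {1, 2, 3, 4, 5, 6, 7, 8, 9, 10, 11, 12, 13, 14, 15, 16, 17}
A = {2, 4, 5, 7, 9, 12, 13, 14, 15}
Aᶜ = {1, 3, 6, 8, 10, 11, 16, 17}

Aᶜ = {1, 3, 6, 8, 10, 11, 16, 17}


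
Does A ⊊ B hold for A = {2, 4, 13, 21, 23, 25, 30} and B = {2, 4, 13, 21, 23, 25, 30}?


A ⊂ B requires: A ⊆ B AND A ≠ B.
A ⊆ B? Yes
A = B? Yes
A = B, so A is not a PROPER subset.

No, A is not a proper subset of B


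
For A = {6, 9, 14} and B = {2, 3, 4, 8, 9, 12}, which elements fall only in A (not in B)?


A = {6, 9, 14}
B = {2, 3, 4, 8, 9, 12}
Region: only in A (not in B)
Elements: {6, 14}

Elements only in A (not in B): {6, 14}


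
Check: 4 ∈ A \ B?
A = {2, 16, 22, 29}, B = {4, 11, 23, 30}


A = {2, 16, 22, 29}, B = {4, 11, 23, 30}
A \ B = elements in A but not in B
A \ B = {2, 16, 22, 29}
Checking if 4 ∈ A \ B
4 is not in A \ B → False

4 ∉ A \ B


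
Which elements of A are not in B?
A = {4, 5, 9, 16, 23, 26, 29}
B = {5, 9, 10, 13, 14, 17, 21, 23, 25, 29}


A \ B = elements in A but not in B
A = {4, 5, 9, 16, 23, 26, 29}
B = {5, 9, 10, 13, 14, 17, 21, 23, 25, 29}
Remove from A any elements in B
A \ B = {4, 16, 26}

A \ B = {4, 16, 26}


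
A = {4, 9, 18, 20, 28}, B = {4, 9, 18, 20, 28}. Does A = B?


Two sets are equal iff they have exactly the same elements.
A = {4, 9, 18, 20, 28}
B = {4, 9, 18, 20, 28}
Same elements → A = B

Yes, A = B


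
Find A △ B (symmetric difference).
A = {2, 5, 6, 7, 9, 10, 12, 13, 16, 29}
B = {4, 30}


A △ B = (A \ B) ∪ (B \ A) = elements in exactly one of A or B
A \ B = {2, 5, 6, 7, 9, 10, 12, 13, 16, 29}
B \ A = {4, 30}
A △ B = {2, 4, 5, 6, 7, 9, 10, 12, 13, 16, 29, 30}

A △ B = {2, 4, 5, 6, 7, 9, 10, 12, 13, 16, 29, 30}


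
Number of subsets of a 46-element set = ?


Number of subsets = 2^n
= 2^46
= 70368744177664

|P(A)| = 70368744177664


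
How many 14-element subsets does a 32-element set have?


C(n,k) = n! / (k!(n-k)!)
C(32,14) = 32! / (14!18!)
= 471435600

C(32,14) = 471435600


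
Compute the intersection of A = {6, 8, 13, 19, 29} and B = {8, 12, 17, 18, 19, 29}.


A ∩ B = elements in both A and B
A = {6, 8, 13, 19, 29}
B = {8, 12, 17, 18, 19, 29}
A ∩ B = {8, 19, 29}

A ∩ B = {8, 19, 29}


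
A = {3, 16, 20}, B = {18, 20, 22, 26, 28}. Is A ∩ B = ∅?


Disjoint means A ∩ B = ∅.
A ∩ B = {20}
A ∩ B ≠ ∅, so A and B are NOT disjoint.

No, A and B are not disjoint (A ∩ B = {20})


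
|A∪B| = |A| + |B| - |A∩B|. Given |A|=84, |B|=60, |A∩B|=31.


|A ∪ B| = |A| + |B| - |A ∩ B|
= 84 + 60 - 31
= 113

|A ∪ B| = 113


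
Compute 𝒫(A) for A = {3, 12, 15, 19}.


|A| = 4, so |P(A)| = 2^4 = 16
Enumerate subsets by cardinality (0 to 4):
∅, {3}, {12}, {15}, {19}, {3, 12}, {3, 15}, {3, 19}, {12, 15}, {12, 19}, {15, 19}, {3, 12, 15}, {3, 12, 19}, {3, 15, 19}, {12, 15, 19}, {3, 12, 15, 19}

P(A) has 16 subsets: ∅, {3}, {12}, {15}, {19}, {3, 12}, {3, 15}, {3, 19}, {12, 15}, {12, 19}, {15, 19}, {3, 12, 15}, {3, 12, 19}, {3, 15, 19}, {12, 15, 19}, {3, 12, 15, 19}


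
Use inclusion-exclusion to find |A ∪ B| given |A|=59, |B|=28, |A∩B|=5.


|A ∪ B| = |A| + |B| - |A ∩ B|
= 59 + 28 - 5
= 82

|A ∪ B| = 82


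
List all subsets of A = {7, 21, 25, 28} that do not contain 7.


A subset of A that omits 7 is a subset of A \ {7}, so there are 2^(n-1) = 2^3 = 8 of them.
Subsets excluding 7: ∅, {21}, {25}, {28}, {21, 25}, {21, 28}, {25, 28}, {21, 25, 28}

Subsets excluding 7 (8 total): ∅, {21}, {25}, {28}, {21, 25}, {21, 28}, {25, 28}, {21, 25, 28}


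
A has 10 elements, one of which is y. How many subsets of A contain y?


Subsets of A containing y correspond to subsets of A \ {y}, which has 9 elements.
Count = 2^(n-1) = 2^9
= 512

Number of subsets containing y = 512


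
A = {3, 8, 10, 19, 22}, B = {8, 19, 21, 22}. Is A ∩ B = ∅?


Disjoint means A ∩ B = ∅.
A ∩ B = {8, 19, 22}
A ∩ B ≠ ∅, so A and B are NOT disjoint.

No, A and B are not disjoint (A ∩ B = {8, 19, 22})


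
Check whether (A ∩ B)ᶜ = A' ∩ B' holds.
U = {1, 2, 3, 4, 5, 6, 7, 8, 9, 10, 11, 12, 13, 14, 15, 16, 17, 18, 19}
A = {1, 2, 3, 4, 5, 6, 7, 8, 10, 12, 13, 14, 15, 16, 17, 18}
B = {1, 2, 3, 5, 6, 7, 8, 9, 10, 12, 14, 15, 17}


LHS: A ∩ B = {1, 2, 3, 5, 6, 7, 8, 10, 12, 14, 15, 17}
(A ∩ B)' = U \ (A ∩ B) = {4, 9, 11, 13, 16, 18, 19}
A' = {9, 11, 19}, B' = {4, 11, 13, 16, 18, 19}
Claimed RHS: A' ∩ B' = {11, 19}
Identity is INVALID: LHS = {4, 9, 11, 13, 16, 18, 19} but the RHS claimed here equals {11, 19}. The correct form is (A ∩ B)' = A' ∪ B'.

Identity is invalid: (A ∩ B)' = {4, 9, 11, 13, 16, 18, 19} but A' ∩ B' = {11, 19}. The correct De Morgan law is (A ∩ B)' = A' ∪ B'.


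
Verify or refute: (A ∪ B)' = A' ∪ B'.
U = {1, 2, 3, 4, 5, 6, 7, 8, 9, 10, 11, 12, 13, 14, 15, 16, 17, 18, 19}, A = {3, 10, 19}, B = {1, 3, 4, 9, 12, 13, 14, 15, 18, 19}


LHS: A ∪ B = {1, 3, 4, 9, 10, 12, 13, 14, 15, 18, 19}
(A ∪ B)' = U \ (A ∪ B) = {2, 5, 6, 7, 8, 11, 16, 17}
A' = {1, 2, 4, 5, 6, 7, 8, 9, 11, 12, 13, 14, 15, 16, 17, 18}, B' = {2, 5, 6, 7, 8, 10, 11, 16, 17}
Claimed RHS: A' ∪ B' = {1, 2, 4, 5, 6, 7, 8, 9, 10, 11, 12, 13, 14, 15, 16, 17, 18}
Identity is INVALID: LHS = {2, 5, 6, 7, 8, 11, 16, 17} but the RHS claimed here equals {1, 2, 4, 5, 6, 7, 8, 9, 10, 11, 12, 13, 14, 15, 16, 17, 18}. The correct form is (A ∪ B)' = A' ∩ B'.

Identity is invalid: (A ∪ B)' = {2, 5, 6, 7, 8, 11, 16, 17} but A' ∪ B' = {1, 2, 4, 5, 6, 7, 8, 9, 10, 11, 12, 13, 14, 15, 16, 17, 18}. The correct De Morgan law is (A ∪ B)' = A' ∩ B'.


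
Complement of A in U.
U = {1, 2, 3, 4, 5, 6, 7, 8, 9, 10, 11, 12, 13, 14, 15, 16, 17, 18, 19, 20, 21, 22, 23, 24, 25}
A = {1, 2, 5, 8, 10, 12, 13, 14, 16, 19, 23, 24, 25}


Aᶜ = U \ A = elements in U but not in A
U = {1, 2, 3, 4, 5, 6, 7, 8, 9, 10, 11, 12, 13, 14, 15, 16, 17, 18, 19, 20, 21, 22, 23, 24, 25}
A = {1, 2, 5, 8, 10, 12, 13, 14, 16, 19, 23, 24, 25}
Aᶜ = {3, 4, 6, 7, 9, 11, 15, 17, 18, 20, 21, 22}

Aᶜ = {3, 4, 6, 7, 9, 11, 15, 17, 18, 20, 21, 22}


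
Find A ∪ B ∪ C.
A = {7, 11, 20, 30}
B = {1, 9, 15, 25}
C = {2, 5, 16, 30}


A ∪ B = {1, 7, 9, 11, 15, 20, 25, 30}
(A ∪ B) ∪ C = {1, 2, 5, 7, 9, 11, 15, 16, 20, 25, 30}

A ∪ B ∪ C = {1, 2, 5, 7, 9, 11, 15, 16, 20, 25, 30}


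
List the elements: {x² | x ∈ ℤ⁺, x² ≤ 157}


Checking each candidate:
Condition: positive perfect squares ≤ 157
Result = {1, 4, 9, 16, 25, 36, 49, 64, 81, 100, 121, 144}

{1, 4, 9, 16, 25, 36, 49, 64, 81, 100, 121, 144}


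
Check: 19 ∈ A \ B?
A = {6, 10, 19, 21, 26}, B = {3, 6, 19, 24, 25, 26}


A = {6, 10, 19, 21, 26}, B = {3, 6, 19, 24, 25, 26}
A \ B = elements in A but not in B
A \ B = {10, 21}
Checking if 19 ∈ A \ B
19 is not in A \ B → False

19 ∉ A \ B


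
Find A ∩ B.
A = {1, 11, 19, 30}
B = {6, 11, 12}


A ∩ B = elements in both A and B
A = {1, 11, 19, 30}
B = {6, 11, 12}
A ∩ B = {11}

A ∩ B = {11}


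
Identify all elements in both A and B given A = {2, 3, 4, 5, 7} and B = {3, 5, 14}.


A = {2, 3, 4, 5, 7}
B = {3, 5, 14}
Region: in both A and B
Elements: {3, 5}

Elements in both A and B: {3, 5}


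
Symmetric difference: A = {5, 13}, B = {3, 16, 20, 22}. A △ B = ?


A △ B = (A \ B) ∪ (B \ A) = elements in exactly one of A or B
A \ B = {5, 13}
B \ A = {3, 16, 20, 22}
A △ B = {3, 5, 13, 16, 20, 22}

A △ B = {3, 5, 13, 16, 20, 22}


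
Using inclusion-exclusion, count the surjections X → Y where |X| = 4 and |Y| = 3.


n = |X| = 4, k = |Y| = 3. Surjections via inclusion-exclusion:
S(n,k) = Σ(-1)^i × C(k,i) × (k-i)^n, i=0 to k
i=0: (-1)^0×C(3,0)×3^4 = 81
i=1: (-1)^1×C(3,1)×2^4 = -48
i=2: (-1)^2×C(3,2)×1^4 = 3
i=3: (-1)^3×C(3,3)×0^4 = 0
Total = 36

Number of surjections = 36


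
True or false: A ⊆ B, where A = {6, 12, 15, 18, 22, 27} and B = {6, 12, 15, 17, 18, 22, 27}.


A ⊆ B means every element of A is in B.
All elements of A are in B.
So A ⊆ B.

Yes, A ⊆ B


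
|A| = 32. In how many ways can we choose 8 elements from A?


C(n,k) = n! / (k!(n-k)!)
C(32,8) = 32! / (8!24!)
= 10518300

C(32,8) = 10518300


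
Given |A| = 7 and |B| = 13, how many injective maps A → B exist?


An injection sends each of |A| = 7 inputs to a distinct output in B.
# injections = |B|·(|B|-1)·…·(|B|-|A|+1) = 13! / (13 - 7)!
= 13 × 12 × 11 × 10 × 9 × 8 × 7
= 8648640

Number of injections = 8648640


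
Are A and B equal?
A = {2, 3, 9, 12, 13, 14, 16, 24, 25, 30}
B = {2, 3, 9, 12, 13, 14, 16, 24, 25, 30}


Two sets are equal iff they have exactly the same elements.
A = {2, 3, 9, 12, 13, 14, 16, 24, 25, 30}
B = {2, 3, 9, 12, 13, 14, 16, 24, 25, 30}
Same elements → A = B

Yes, A = B


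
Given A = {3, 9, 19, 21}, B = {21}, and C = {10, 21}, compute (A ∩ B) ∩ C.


A ∩ B = {21}
(A ∩ B) ∩ C = {21}

A ∩ B ∩ C = {21}


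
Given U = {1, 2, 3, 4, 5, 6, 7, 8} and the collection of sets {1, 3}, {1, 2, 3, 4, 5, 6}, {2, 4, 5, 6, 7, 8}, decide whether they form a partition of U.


A partition requires: (1) non-empty parts, (2) pairwise disjoint, (3) union = U
Parts: {1, 3}, {1, 2, 3, 4, 5, 6}, {2, 4, 5, 6, 7, 8}
Union of parts: {1, 2, 3, 4, 5, 6, 7, 8}
U = {1, 2, 3, 4, 5, 6, 7, 8}
All non-empty? True
Pairwise disjoint? False
Covers U? True

No, not a valid partition


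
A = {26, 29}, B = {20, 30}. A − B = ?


A \ B = elements in A but not in B
A = {26, 29}
B = {20, 30}
Remove from A any elements in B
A \ B = {26, 29}

A \ B = {26, 29}


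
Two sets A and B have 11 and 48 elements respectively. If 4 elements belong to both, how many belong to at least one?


|A ∪ B| = |A| + |B| - |A ∩ B|
= 11 + 48 - 4
= 55

|A ∪ B| = 55


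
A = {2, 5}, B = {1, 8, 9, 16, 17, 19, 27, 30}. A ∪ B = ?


A ∪ B = all elements in A or B (or both)
A = {2, 5}
B = {1, 8, 9, 16, 17, 19, 27, 30}
A ∪ B = {1, 2, 5, 8, 9, 16, 17, 19, 27, 30}

A ∪ B = {1, 2, 5, 8, 9, 16, 17, 19, 27, 30}


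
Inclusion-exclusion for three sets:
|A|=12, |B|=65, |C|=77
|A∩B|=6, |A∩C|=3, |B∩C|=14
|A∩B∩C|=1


|A∪B∪C| = |A|+|B|+|C| - |A∩B|-|A∩C|-|B∩C| + |A∩B∩C|
= 12+65+77 - 6-3-14 + 1
= 154 - 23 + 1
= 132

|A ∪ B ∪ C| = 132


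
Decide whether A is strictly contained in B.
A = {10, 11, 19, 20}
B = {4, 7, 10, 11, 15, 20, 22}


A ⊂ B requires: A ⊆ B AND A ≠ B.
A ⊆ B? No
A ⊄ B, so A is not a proper subset.

No, A is not a proper subset of B


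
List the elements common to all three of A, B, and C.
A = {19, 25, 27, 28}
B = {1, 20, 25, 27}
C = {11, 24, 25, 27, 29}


A ∩ B = {25, 27}
(A ∩ B) ∩ C = {25, 27}

A ∩ B ∩ C = {25, 27}


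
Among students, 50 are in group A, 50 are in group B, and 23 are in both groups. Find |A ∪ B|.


|A ∪ B| = |A| + |B| - |A ∩ B|
= 50 + 50 - 23
= 77

|A ∪ B| = 77


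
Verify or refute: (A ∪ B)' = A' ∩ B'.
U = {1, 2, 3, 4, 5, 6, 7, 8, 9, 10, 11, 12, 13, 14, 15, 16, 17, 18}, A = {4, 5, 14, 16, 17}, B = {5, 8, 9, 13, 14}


LHS: A ∪ B = {4, 5, 8, 9, 13, 14, 16, 17}
(A ∪ B)' = U \ (A ∪ B) = {1, 2, 3, 6, 7, 10, 11, 12, 15, 18}
A' = {1, 2, 3, 6, 7, 8, 9, 10, 11, 12, 13, 15, 18}, B' = {1, 2, 3, 4, 6, 7, 10, 11, 12, 15, 16, 17, 18}
Claimed RHS: A' ∩ B' = {1, 2, 3, 6, 7, 10, 11, 12, 15, 18}
Identity is VALID: LHS = RHS = {1, 2, 3, 6, 7, 10, 11, 12, 15, 18} ✓

Identity is valid. (A ∪ B)' = A' ∩ B' = {1, 2, 3, 6, 7, 10, 11, 12, 15, 18}
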